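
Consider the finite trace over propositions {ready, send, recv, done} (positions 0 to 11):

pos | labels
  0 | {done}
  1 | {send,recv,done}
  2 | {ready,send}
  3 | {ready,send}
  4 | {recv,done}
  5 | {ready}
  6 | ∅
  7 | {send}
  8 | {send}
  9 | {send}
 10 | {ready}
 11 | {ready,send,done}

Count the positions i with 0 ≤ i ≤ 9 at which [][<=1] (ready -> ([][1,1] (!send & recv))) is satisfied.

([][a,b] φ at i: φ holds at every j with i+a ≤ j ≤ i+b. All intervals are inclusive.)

Evaluate at each i in [0,9]:
  i=0: ✓ (all of [0,1])
  i=1: ✗ (fails at j=2)
  i=2: ✗ (fails at j=2)
  i=3: ✓ (all of [3,4])
  i=4: ✗ (fails at j=5)
  i=5: ✗ (fails at j=5)
  i=6: ✓ (all of [6,7])
  i=7: ✓ (all of [7,8])
  i=8: ✓ (all of [8,9])
  i=9: ✗ (fails at j=10)
Positions where it holds: {0, 3, 6, 7, 8} → 5.

5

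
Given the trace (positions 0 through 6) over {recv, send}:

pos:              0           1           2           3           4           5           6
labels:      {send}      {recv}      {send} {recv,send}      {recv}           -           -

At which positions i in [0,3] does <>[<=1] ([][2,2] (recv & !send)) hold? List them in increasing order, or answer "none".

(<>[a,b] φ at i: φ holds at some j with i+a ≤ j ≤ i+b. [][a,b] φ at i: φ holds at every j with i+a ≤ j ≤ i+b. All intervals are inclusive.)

Evaluate at each i in [0,3]:
  i=0: ✗ (none in [0,1])
  i=1: ✓ (witness j=2)
  i=2: ✓ (witness j=2)
  i=3: ✗ (none in [3,4])

1, 2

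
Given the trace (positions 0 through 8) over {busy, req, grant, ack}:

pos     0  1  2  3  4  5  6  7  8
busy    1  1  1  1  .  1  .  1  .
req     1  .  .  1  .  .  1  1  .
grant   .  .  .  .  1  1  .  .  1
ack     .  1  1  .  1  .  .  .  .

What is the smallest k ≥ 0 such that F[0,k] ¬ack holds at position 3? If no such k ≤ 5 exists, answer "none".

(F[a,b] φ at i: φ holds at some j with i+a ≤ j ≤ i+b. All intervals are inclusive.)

Scan j = 3,4,… for ¬ack:
  j=3: holds
First hit at j=3, so smallest k = 3-3 = 0.

0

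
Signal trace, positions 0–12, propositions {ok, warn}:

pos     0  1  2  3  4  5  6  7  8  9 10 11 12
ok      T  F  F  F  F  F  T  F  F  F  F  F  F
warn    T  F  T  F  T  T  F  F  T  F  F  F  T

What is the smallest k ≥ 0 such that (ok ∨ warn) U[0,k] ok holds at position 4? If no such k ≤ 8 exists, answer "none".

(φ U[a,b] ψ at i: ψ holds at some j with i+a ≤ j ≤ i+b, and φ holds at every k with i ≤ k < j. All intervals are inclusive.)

2

Need earliest j ≥ 4 with ok, and (ok ∨ warn) at every k in [4,j-1].
  j=4: rhs fails.
  j=5: rhs fails.
  j=6: rhs holds; lhs holds on [4,5]. k = 2.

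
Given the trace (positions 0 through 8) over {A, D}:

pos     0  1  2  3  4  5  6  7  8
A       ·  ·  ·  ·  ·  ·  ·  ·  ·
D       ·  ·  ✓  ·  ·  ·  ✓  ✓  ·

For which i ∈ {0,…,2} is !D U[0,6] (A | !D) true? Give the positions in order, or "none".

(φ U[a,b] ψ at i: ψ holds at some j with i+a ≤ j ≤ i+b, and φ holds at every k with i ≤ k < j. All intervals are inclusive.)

0, 1

Evaluate at each i in [0,2]:
  i=0: ✓ (rhs at j=0)
  i=1: ✓ (rhs at j=1)
  i=2: ✗ (lhs fails at k=2 before rhs at j=3)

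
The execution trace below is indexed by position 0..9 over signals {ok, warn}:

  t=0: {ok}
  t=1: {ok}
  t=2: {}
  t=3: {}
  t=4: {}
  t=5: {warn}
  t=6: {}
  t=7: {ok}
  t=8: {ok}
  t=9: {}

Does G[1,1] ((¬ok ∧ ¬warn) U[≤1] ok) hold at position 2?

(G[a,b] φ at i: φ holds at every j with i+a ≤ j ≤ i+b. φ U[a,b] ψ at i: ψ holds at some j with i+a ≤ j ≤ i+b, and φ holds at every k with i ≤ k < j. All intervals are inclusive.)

No

Check ((¬ok ∧ ¬warn) U[≤1] ok) at every j in [3,3]:
  j=3: fails
Fails at j=3 → formula fails.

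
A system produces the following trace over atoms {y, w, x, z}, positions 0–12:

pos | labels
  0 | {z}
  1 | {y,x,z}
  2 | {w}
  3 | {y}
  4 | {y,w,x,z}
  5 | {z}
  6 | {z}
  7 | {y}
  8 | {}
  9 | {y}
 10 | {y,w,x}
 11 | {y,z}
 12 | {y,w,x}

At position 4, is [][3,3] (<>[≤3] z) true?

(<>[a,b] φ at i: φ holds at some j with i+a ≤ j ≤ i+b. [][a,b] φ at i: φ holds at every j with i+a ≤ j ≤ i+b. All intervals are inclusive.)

False

Check <>[≤3] z at every j in [7,7]:
  j=7: fails (none in [7,10])
Fails at j=7 → formula fails.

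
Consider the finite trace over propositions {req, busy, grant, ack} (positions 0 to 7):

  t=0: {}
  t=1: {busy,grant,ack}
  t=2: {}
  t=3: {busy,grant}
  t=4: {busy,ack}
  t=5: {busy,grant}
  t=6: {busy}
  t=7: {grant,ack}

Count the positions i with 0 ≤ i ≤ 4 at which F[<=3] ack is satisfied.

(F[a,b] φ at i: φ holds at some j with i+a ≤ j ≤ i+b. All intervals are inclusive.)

5

Evaluate at each i in [0,4]:
  i=0: ✓ (witness j=1)
  i=1: ✓ (witness j=1)
  i=2: ✓ (witness j=4)
  i=3: ✓ (witness j=4)
  i=4: ✓ (witness j=4)
Positions where it holds: {0, 1, 2, 3, 4} → 5.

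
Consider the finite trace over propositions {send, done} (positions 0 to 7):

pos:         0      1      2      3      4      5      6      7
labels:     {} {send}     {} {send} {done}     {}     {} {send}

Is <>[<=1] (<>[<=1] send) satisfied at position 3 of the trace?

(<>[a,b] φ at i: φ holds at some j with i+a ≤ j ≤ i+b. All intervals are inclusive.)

Yes

Check <>[<=1] send at each j in [3,4]:
  j=3: holds (witness at 3)
  j=4: fails (none in [4,5])
Found at j=3 → formula holds.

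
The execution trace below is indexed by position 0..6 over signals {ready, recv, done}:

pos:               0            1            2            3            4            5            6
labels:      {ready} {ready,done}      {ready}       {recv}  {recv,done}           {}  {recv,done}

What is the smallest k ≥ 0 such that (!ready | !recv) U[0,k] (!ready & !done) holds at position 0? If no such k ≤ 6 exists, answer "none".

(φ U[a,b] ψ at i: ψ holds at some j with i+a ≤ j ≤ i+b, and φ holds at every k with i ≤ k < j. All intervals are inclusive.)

Need earliest j ≥ 0 with (!ready & !done), and (!ready | !recv) at every k in [0,j-1].
  j=0: rhs fails.
  j=1: rhs fails.
  j=2: rhs fails.
  j=3: rhs holds; lhs holds on [0,2]. k = 3.

3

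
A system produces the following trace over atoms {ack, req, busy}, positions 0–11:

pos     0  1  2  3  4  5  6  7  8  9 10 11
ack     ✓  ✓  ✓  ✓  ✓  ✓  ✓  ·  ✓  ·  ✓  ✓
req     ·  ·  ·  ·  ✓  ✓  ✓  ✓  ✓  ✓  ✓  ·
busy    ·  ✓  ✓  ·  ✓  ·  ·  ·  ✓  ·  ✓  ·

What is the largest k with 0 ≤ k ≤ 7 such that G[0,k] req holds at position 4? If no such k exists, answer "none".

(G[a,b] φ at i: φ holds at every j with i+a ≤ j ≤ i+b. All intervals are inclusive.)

6

req must hold from j=4 onward; find where it first fails.
  j=4: holds
  j=5: holds
  j=6: holds
  j=7: holds
  j=8: holds
  j=9: holds
  j=10: holds
  j=11: fails
Holds on [4,10], so largest k = 6.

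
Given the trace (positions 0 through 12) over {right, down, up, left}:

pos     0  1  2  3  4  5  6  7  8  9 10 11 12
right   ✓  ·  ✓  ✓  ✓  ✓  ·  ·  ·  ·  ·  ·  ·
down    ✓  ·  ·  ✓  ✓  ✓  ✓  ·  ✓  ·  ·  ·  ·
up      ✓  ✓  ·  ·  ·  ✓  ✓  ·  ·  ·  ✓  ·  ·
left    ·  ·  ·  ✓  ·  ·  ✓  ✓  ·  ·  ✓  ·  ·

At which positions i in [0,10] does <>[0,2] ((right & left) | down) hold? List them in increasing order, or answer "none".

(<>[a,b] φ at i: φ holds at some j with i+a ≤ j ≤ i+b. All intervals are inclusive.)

0, 1, 2, 3, 4, 5, 6, 7, 8

Evaluate at each i in [0,10]:
  i=0: ✓ (witness j=0)
  i=1: ✓ (witness j=3)
  i=2: ✓ (witness j=3)
  i=3: ✓ (witness j=3)
  i=4: ✓ (witness j=4)
  i=5: ✓ (witness j=5)
  i=6: ✓ (witness j=6)
  i=7: ✓ (witness j=8)
  i=8: ✓ (witness j=8)
  i=9: ✗ (none in [9,11])
  i=10: ✗ (none in [10,12])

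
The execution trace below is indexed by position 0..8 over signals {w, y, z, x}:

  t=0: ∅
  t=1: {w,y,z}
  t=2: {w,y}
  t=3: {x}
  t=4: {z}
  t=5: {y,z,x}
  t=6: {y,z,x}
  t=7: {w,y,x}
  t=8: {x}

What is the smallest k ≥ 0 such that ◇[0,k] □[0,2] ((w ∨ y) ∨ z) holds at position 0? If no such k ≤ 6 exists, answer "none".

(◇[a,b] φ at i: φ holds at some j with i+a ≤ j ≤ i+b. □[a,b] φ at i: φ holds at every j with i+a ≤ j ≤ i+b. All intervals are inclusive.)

4

Scan j = 0,1,… for □[0,2] ((w ∨ y) ∨ z):
  j=0: fails
  j=1: fails
  j=2: fails
  j=3: fails
  j=4: holds
First hit at j=4, so smallest k = 4-0 = 4.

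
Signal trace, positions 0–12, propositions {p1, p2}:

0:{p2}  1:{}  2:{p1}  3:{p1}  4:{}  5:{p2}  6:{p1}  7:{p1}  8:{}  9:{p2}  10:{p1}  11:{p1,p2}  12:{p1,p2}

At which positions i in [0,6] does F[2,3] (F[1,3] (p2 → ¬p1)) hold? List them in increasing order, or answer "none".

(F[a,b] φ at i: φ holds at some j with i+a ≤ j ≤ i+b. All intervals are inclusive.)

0, 1, 2, 3, 4, 5, 6

Evaluate at each i in [0,6]:
  i=0: ✓ (witness j=2)
  i=1: ✓ (witness j=3)
  i=2: ✓ (witness j=4)
  i=3: ✓ (witness j=5)
  i=4: ✓ (witness j=6)
  i=5: ✓ (witness j=7)
  i=6: ✓ (witness j=8)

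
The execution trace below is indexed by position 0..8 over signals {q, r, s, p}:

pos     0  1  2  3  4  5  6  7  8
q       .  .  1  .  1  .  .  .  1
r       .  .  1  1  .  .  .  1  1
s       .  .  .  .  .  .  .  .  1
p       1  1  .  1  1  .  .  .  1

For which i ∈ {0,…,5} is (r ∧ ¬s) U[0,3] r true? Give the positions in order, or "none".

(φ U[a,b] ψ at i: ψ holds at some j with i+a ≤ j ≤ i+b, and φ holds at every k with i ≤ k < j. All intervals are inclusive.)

2, 3

Evaluate at each i in [0,5]:
  i=0: ✗ (lhs fails at k=0 before rhs at j=2)
  i=1: ✗ (lhs fails at k=1 before rhs at j=2)
  i=2: ✓ (rhs at j=2)
  i=3: ✓ (rhs at j=3)
  i=4: ✗ (lhs fails at k=4 before rhs at j=7)
  i=5: ✗ (lhs fails at k=5 before rhs at j=7)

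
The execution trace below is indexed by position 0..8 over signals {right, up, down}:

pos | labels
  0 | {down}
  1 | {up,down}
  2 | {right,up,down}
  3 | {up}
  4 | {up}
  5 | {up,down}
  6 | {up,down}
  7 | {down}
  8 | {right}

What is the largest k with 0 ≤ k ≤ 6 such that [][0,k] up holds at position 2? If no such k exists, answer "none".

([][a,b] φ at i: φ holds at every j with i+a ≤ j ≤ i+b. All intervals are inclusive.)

up must hold from j=2 onward; find where it first fails.
  j=2: holds
  j=3: holds
  j=4: holds
  j=5: holds
  j=6: holds
  j=7: fails
Holds on [2,6], so largest k = 4.

4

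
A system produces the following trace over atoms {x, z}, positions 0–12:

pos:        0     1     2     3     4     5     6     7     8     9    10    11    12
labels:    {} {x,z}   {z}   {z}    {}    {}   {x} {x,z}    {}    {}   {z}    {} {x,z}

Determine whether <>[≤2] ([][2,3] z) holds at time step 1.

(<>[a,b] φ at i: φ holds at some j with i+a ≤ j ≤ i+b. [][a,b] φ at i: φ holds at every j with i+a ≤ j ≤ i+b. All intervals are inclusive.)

No

Check [][2,3] z at each j in [1,3]:
  j=1: fails at 4
  j=2: fails at 4
  j=3: fails at 5
No position in the window satisfies it → formula fails.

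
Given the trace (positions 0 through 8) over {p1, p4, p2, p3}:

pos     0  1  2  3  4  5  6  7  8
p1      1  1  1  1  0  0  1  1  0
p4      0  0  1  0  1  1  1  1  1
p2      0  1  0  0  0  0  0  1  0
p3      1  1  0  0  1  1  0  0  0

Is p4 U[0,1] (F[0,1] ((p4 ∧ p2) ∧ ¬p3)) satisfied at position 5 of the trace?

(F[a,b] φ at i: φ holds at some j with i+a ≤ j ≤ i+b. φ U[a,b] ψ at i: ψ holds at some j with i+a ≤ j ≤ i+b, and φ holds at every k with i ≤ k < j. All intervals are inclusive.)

Need some j in [5,6] with F[0,1] ((p4 ∧ p2) ∧ ¬p3), and p4 at every k in [5,j-1].
  j=5: F[0,1] ((p4 ∧ p2) ∧ ¬p3) — fails (none in [5,6]).
  j=6: F[0,1] ((p4 ∧ p2) ∧ ¬p3) holds; p4 holds at every k in [5,5] → satisfied.

Yes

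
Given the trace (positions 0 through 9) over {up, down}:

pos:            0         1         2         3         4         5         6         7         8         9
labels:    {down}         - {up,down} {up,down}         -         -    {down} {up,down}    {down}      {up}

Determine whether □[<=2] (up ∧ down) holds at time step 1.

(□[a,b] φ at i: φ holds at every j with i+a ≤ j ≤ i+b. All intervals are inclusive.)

Does not hold

Check (up ∧ down) at every j in [1,3]:
  j=1: false
  j=2: true
  j=3: true
Fails at j=1 → formula fails.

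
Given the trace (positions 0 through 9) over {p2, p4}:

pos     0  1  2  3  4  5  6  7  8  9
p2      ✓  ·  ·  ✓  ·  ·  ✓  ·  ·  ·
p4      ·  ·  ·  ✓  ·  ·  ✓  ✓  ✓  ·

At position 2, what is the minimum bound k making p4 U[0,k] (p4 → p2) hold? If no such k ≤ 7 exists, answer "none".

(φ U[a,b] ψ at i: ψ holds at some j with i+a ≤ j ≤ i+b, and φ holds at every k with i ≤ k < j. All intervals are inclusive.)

Need earliest j ≥ 2 with (p4 → p2), and p4 at every k in [2,j-1].
  j=2: rhs holds (empty prefix). k = 0.

0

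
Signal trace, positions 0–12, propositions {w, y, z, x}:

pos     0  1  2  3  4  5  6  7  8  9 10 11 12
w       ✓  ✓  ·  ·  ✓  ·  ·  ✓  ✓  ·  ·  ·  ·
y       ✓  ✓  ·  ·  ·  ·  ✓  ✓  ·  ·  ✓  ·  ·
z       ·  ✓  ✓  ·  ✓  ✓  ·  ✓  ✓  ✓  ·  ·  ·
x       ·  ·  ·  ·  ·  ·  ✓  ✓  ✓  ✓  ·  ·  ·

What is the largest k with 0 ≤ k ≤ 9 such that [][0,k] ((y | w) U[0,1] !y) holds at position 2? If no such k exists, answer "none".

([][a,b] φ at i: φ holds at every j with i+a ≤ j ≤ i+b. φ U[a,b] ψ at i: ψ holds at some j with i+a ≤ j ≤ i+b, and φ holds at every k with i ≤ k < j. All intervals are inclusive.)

3

((y | w) U[0,1] !y) must hold from j=2 onward; find where it first fails.
  j=2: holds
  j=3: holds
  j=4: holds
  j=5: holds
  j=6: fails
Holds on [2,5], so largest k = 3.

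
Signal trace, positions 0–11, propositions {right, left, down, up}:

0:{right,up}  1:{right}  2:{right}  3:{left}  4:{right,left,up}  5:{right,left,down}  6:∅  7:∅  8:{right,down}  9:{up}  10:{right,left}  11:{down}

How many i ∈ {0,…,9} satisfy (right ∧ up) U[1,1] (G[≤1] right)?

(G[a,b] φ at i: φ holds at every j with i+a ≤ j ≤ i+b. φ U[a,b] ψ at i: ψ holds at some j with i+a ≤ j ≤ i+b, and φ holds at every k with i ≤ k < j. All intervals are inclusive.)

1

Evaluate at each i in [0,9]:
  i=0: ✓ (rhs at j=1; lhs holds on [0,0])
  i=1: ✗ (no rhs in [2,2])
  i=2: ✗ (no rhs in [3,3])
  i=3: ✗ (lhs fails at k=3 before rhs at j=4)
  i=4: ✗ (no rhs in [5,5])
  i=5: ✗ (no rhs in [6,6])
  i=6: ✗ (no rhs in [7,7])
  i=7: ✗ (no rhs in [8,8])
  i=8: ✗ (no rhs in [9,9])
  i=9: ✗ (no rhs in [10,10])
Positions where it holds: {0} → 1.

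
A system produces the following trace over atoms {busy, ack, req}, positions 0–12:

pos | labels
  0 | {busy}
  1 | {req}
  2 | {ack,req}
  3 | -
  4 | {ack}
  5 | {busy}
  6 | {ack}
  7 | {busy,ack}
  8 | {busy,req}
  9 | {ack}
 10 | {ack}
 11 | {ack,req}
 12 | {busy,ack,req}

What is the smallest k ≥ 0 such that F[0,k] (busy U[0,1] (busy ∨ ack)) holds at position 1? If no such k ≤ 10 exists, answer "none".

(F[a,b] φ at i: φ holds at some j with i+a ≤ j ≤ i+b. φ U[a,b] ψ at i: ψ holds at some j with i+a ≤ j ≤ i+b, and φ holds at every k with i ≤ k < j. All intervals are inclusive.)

1

Scan j = 1,2,… for (busy U[0,1] (busy ∨ ack)):
  j=1: fails
  j=2: holds
First hit at j=2, so smallest k = 2-1 = 1.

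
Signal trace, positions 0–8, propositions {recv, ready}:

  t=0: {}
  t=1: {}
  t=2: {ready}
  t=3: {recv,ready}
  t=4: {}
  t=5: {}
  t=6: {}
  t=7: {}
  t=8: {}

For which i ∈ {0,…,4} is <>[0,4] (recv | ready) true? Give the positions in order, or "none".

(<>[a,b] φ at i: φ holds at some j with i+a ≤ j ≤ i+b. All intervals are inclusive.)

Evaluate at each i in [0,4]:
  i=0: ✓ (witness j=2)
  i=1: ✓ (witness j=2)
  i=2: ✓ (witness j=2)
  i=3: ✓ (witness j=3)
  i=4: ✗ (none in [4,8])

0, 1, 2, 3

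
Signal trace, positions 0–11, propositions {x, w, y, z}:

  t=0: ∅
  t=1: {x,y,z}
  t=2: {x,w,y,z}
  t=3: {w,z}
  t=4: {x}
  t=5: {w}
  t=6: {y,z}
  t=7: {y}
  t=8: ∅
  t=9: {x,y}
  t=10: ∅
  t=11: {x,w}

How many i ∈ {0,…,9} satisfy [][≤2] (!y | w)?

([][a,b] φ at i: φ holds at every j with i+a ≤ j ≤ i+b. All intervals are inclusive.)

2

Evaluate at each i in [0,9]:
  i=0: ✗ (fails at j=1)
  i=1: ✗ (fails at j=1)
  i=2: ✓ (all of [2,4])
  i=3: ✓ (all of [3,5])
  i=4: ✗ (fails at j=6)
  i=5: ✗ (fails at j=6)
  i=6: ✗ (fails at j=6)
  i=7: ✗ (fails at j=7)
  i=8: ✗ (fails at j=9)
  i=9: ✗ (fails at j=9)
Positions where it holds: {2, 3} → 2.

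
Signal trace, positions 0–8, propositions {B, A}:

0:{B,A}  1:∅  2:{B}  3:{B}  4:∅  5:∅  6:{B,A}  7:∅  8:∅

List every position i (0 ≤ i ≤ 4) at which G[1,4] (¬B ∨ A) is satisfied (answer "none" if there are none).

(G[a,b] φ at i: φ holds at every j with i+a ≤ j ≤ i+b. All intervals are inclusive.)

Evaluate at each i in [0,4]:
  i=0: ✗ (fails at j=2)
  i=1: ✗ (fails at j=2)
  i=2: ✗ (fails at j=3)
  i=3: ✓ (all of [4,7])
  i=4: ✓ (all of [5,8])

3, 4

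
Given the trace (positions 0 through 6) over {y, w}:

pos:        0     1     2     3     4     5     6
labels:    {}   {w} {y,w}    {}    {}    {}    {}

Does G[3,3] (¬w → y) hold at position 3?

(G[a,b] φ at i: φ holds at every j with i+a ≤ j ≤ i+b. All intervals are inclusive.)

Check (¬w → y) at every j in [6,6]:
  j=6: antecedent true; consequent false → ✗
Fails at j=6 → formula fails.

No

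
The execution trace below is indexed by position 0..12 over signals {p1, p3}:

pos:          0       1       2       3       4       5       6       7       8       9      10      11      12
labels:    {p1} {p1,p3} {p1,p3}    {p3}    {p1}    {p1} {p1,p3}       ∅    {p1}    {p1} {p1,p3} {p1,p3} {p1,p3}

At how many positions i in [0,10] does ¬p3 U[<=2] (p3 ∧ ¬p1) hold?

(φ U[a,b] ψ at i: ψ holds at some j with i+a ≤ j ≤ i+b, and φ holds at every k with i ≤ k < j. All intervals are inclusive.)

Evaluate at each i in [0,10]:
  i=0: ✗ (no rhs in [0,2])
  i=1: ✗ (lhs fails at k=1 before rhs at j=3)
  i=2: ✗ (lhs fails at k=2 before rhs at j=3)
  i=3: ✓ (rhs at j=3)
  i=4: ✗ (no rhs in [4,6])
  i=5: ✗ (no rhs in [5,7])
  i=6: ✗ (no rhs in [6,8])
  i=7: ✗ (no rhs in [7,9])
  i=8: ✗ (no rhs in [8,10])
  i=9: ✗ (no rhs in [9,11])
  i=10: ✗ (no rhs in [10,12])
Positions where it holds: {3} → 1.

1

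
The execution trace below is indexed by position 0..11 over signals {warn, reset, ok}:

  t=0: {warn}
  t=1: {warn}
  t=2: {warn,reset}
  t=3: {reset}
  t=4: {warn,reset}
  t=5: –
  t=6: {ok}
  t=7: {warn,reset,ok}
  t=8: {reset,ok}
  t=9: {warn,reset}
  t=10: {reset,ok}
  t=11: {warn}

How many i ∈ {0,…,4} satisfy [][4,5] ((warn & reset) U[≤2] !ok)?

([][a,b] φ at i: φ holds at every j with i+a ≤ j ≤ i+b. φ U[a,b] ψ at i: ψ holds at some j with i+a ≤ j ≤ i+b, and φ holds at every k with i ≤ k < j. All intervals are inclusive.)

1

Evaluate at each i in [0,4]:
  i=0: ✓ (all of [4,5])
  i=1: ✗ (fails at j=6)
  i=2: ✗ (fails at j=6)
  i=3: ✗ (fails at j=7)
  i=4: ✗ (fails at j=8)
Positions where it holds: {0} → 1.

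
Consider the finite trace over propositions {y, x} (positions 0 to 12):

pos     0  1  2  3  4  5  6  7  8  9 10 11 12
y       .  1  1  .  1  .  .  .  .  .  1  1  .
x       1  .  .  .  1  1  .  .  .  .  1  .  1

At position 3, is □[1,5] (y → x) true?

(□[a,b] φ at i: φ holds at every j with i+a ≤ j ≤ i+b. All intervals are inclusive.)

Check (y → x) at every j in [4,8]:
  j=4: antecedent true; consequent true → ✓
  j=5: antecedent false → ✓
  j=6: antecedent false → ✓
  j=7: antecedent false → ✓
  j=8: antecedent false → ✓
All positions satisfy it → formula holds.

True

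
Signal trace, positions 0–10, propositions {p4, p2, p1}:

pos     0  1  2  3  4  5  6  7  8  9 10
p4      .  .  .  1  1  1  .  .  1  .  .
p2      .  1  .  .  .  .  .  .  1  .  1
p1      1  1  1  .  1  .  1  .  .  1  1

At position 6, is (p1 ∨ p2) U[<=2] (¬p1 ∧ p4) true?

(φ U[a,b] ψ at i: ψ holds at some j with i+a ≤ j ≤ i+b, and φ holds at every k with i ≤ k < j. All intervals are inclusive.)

Need some j in [6,8] with (¬p1 ∧ p4), and (p1 ∨ p2) at every k in [6,j-1].
  j=6: (¬p1 ∧ p4) false.
  j=7: (¬p1 ∧ p4) false.
  j=8: (¬p1 ∧ p4) holds, but (p1 ∨ p2) fails at k=7 → not this j.
No j in the window works → until fails.

False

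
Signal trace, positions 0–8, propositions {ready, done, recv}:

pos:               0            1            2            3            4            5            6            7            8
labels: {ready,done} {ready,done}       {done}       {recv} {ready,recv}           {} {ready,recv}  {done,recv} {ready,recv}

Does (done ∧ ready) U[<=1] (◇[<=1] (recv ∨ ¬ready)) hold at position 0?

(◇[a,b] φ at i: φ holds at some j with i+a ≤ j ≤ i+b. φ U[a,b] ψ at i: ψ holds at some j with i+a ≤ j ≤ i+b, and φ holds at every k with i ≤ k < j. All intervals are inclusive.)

Yes

Need some j in [0,1] with ◇[<=1] (recv ∨ ¬ready), and (done ∧ ready) at every k in [0,j-1].
  j=0: ◇[<=1] (recv ∨ ¬ready) — fails (none in [0,1]).
  j=1: ◇[<=1] (recv ∨ ¬ready) holds; (done ∧ ready) holds at every k in [0,0] → satisfied.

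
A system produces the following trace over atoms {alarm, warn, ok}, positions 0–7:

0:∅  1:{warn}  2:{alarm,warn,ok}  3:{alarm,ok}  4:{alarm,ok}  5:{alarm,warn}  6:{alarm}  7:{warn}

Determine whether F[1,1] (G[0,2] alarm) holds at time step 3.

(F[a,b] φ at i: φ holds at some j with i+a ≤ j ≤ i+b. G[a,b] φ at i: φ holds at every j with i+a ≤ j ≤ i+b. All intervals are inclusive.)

True

Check G[0,2] alarm at each j in [4,4]:
  j=4: holds on [4,6]
Found at j=4 → formula holds.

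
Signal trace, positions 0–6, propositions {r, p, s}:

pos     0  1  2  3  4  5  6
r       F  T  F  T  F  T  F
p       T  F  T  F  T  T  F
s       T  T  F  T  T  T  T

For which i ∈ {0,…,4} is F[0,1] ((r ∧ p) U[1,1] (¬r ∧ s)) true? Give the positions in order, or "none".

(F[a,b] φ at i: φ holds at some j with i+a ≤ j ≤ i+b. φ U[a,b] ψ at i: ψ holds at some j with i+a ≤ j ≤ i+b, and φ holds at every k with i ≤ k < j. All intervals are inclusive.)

Evaluate at each i in [0,4]:
  i=0: ✗ (none in [0,1])
  i=1: ✗ (none in [1,2])
  i=2: ✗ (none in [2,3])
  i=3: ✗ (none in [3,4])
  i=4: ✓ (witness j=5)

4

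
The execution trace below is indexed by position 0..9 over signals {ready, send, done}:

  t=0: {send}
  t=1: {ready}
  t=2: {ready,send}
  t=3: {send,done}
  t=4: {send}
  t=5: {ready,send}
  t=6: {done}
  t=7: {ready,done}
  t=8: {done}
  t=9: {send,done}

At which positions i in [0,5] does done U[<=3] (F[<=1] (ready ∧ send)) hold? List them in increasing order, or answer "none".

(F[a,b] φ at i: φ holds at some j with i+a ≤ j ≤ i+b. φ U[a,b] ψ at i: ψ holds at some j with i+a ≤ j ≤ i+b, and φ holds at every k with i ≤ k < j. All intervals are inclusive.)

Evaluate at each i in [0,5]:
  i=0: ✗ (lhs fails at k=0 before rhs at j=1)
  i=1: ✓ (rhs at j=1)
  i=2: ✓ (rhs at j=2)
  i=3: ✓ (rhs at j=4; lhs holds on [3,3])
  i=4: ✓ (rhs at j=4)
  i=5: ✓ (rhs at j=5)

1, 2, 3, 4, 5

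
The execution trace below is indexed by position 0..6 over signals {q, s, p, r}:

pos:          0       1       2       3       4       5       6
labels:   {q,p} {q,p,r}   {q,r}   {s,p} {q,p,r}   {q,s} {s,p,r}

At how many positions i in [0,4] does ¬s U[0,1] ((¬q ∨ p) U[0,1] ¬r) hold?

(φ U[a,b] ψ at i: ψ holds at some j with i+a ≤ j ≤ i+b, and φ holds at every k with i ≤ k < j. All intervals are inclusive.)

4

Evaluate at each i in [0,4]:
  i=0: ✓ (rhs at j=0)
  i=1: ✗ (no rhs in [1,2])
  i=2: ✓ (rhs at j=3; lhs holds on [2,2])
  i=3: ✓ (rhs at j=3)
  i=4: ✓ (rhs at j=4)
Positions where it holds: {0, 2, 3, 4} → 4.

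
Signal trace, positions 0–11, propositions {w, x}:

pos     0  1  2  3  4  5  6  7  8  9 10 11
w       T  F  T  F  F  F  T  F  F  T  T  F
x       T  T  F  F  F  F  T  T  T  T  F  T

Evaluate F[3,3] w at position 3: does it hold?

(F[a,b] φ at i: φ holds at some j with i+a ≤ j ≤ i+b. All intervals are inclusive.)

True

Check w at each j in [6,6]:
  j=6: true
Found at j=6 → formula holds.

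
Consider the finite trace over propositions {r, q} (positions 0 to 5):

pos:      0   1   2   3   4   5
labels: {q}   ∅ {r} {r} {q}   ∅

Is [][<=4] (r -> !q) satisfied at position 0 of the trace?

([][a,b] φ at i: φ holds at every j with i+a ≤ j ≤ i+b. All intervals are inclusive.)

Check (r -> !q) at every j in [0,4]:
  j=0: antecedent false → ✓
  j=1: antecedent false → ✓
  j=2: antecedent true; consequent true → ✓
  j=3: antecedent true; consequent true → ✓
  j=4: antecedent false → ✓
All positions satisfy it → formula holds.

Yes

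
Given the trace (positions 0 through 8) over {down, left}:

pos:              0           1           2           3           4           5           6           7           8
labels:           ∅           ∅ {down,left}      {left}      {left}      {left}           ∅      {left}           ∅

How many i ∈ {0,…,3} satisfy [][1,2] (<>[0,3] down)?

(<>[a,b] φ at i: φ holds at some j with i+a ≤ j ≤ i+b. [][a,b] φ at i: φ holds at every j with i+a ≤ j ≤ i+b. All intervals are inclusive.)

Evaluate at each i in [0,3]:
  i=0: ✓ (all of [1,2])
  i=1: ✗ (fails at j=3)
  i=2: ✗ (fails at j=3)
  i=3: ✗ (fails at j=4)
Positions where it holds: {0} → 1.

1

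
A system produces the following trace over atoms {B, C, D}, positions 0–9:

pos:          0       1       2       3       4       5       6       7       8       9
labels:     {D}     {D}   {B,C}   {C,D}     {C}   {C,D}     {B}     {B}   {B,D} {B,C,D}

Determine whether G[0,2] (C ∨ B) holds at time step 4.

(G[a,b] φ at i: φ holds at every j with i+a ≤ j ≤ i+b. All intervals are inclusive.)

Holds

Check (C ∨ B) at every j in [4,6]:
  j=4: true
  j=5: true
  j=6: true
All positions satisfy it → formula holds.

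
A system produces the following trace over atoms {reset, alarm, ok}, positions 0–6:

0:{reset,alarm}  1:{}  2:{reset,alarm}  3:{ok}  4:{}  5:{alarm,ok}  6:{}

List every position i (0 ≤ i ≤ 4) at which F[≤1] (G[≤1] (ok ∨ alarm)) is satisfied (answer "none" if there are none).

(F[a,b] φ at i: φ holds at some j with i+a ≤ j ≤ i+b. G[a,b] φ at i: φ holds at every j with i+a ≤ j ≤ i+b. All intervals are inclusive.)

1, 2

Evaluate at each i in [0,4]:
  i=0: ✗ (none in [0,1])
  i=1: ✓ (witness j=2)
  i=2: ✓ (witness j=2)
  i=3: ✗ (none in [3,4])
  i=4: ✗ (none in [4,5])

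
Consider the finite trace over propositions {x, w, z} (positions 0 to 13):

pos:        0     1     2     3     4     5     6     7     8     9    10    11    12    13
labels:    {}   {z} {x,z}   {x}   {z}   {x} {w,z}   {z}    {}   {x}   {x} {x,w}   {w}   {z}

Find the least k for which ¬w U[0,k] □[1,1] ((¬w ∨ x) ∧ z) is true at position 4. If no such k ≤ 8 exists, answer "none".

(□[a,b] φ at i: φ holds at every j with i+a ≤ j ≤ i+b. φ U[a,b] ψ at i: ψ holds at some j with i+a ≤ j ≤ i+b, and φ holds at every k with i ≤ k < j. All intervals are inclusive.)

2

Need earliest j ≥ 4 with □[1,1] ((¬w ∨ x) ∧ z), and ¬w at every k in [4,j-1].
  j=4: rhs fails.
  j=5: rhs fails.
  j=6: rhs holds; lhs holds on [4,5]. k = 2.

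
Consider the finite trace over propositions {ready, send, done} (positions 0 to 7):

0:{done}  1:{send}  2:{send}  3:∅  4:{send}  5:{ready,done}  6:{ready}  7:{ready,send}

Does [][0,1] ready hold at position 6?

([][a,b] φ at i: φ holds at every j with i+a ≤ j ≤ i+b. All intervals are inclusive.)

Check ready at every j in [6,7]:
  j=6: true
  j=7: true
All positions satisfy it → formula holds.

Yes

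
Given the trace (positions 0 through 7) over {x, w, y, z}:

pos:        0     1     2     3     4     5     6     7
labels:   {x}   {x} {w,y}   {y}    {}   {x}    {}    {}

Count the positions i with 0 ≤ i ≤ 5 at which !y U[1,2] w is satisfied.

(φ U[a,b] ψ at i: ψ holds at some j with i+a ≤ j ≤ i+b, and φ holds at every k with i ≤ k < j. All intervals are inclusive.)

2

Evaluate at each i in [0,5]:
  i=0: ✓ (rhs at j=2; lhs holds on [0,1])
  i=1: ✓ (rhs at j=2; lhs holds on [1,1])
  i=2: ✗ (no rhs in [3,4])
  i=3: ✗ (no rhs in [4,5])
  i=4: ✗ (no rhs in [5,6])
  i=5: ✗ (no rhs in [6,7])
Positions where it holds: {0, 1} → 2.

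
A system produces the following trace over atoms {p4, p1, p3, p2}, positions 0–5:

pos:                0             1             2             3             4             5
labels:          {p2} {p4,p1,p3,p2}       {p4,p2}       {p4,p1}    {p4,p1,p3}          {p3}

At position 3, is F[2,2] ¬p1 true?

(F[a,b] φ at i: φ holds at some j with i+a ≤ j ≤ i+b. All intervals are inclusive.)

Check ¬p1 at each j in [5,5]:
  j=5: true
Found at j=5 → formula holds.

Yes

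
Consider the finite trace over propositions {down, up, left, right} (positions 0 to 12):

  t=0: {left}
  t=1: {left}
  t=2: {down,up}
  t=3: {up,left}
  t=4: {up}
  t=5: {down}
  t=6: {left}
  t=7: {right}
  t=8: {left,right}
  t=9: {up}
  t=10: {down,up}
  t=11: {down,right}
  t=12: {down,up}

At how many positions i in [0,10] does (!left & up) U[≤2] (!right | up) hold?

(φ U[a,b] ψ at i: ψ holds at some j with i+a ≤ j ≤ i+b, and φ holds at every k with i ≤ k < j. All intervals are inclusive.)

9

Evaluate at each i in [0,10]:
  i=0: ✓ (rhs at j=0)
  i=1: ✓ (rhs at j=1)
  i=2: ✓ (rhs at j=2)
  i=3: ✓ (rhs at j=3)
  i=4: ✓ (rhs at j=4)
  i=5: ✓ (rhs at j=5)
  i=6: ✓ (rhs at j=6)
  i=7: ✗ (lhs fails at k=7 before rhs at j=9)
  i=8: ✗ (lhs fails at k=8 before rhs at j=9)
  i=9: ✓ (rhs at j=9)
  i=10: ✓ (rhs at j=10)
Positions where it holds: {0, 1, 2, 3, 4, 5, 6, 9, 10} → 9.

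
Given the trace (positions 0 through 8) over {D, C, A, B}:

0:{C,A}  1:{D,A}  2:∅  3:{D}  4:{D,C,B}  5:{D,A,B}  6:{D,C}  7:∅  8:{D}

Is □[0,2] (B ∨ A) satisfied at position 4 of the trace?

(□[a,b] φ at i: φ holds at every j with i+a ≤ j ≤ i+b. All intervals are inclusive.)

Check (B ∨ A) at every j in [4,6]:
  j=4: true
  j=5: true
  j=6: false
Fails at j=6 → formula fails.

No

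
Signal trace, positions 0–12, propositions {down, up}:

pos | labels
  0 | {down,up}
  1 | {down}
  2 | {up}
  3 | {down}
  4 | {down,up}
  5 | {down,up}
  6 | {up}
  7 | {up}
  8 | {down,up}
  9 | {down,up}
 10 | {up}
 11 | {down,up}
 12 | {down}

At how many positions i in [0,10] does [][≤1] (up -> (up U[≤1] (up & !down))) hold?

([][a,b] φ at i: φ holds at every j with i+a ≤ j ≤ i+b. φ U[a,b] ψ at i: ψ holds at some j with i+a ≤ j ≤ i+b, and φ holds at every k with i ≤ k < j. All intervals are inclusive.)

5

Evaluate at each i in [0,10]:
  i=0: ✗ (fails at j=0)
  i=1: ✓ (all of [1,2])
  i=2: ✓ (all of [2,3])
  i=3: ✗ (fails at j=4)
  i=4: ✗ (fails at j=4)
  i=5: ✓ (all of [5,6])
  i=6: ✓ (all of [6,7])
  i=7: ✗ (fails at j=8)
  i=8: ✗ (fails at j=8)
  i=9: ✓ (all of [9,10])
  i=10: ✗ (fails at j=11)
Positions where it holds: {1, 2, 5, 6, 9} → 5.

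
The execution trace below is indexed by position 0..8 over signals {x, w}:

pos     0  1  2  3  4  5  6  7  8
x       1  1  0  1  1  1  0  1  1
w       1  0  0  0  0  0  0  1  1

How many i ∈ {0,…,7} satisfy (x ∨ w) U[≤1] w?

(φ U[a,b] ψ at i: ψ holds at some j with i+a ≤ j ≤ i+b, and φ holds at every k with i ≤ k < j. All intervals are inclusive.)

2

Evaluate at each i in [0,7]:
  i=0: ✓ (rhs at j=0)
  i=1: ✗ (no rhs in [1,2])
  i=2: ✗ (no rhs in [2,3])
  i=3: ✗ (no rhs in [3,4])
  i=4: ✗ (no rhs in [4,5])
  i=5: ✗ (no rhs in [5,6])
  i=6: ✗ (lhs fails at k=6 before rhs at j=7)
  i=7: ✓ (rhs at j=7)
Positions where it holds: {0, 7} → 2.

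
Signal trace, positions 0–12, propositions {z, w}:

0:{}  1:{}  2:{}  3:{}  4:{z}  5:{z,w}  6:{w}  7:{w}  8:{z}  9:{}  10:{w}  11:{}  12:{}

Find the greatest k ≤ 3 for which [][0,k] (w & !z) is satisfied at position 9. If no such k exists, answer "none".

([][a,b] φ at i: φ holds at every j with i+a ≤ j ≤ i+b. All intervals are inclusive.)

none

(w & !z) must hold from j=9 onward; find where it first fails.
  j=9: fails → no k works.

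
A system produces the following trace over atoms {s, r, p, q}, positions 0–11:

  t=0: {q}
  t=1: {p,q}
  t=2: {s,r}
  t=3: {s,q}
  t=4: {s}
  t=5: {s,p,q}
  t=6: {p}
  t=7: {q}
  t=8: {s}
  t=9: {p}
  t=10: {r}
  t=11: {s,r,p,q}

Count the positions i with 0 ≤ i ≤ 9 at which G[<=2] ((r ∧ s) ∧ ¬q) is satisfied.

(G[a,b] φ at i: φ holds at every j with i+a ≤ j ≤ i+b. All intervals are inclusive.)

0

Evaluate at each i in [0,9]:
  i=0: ✗ (fails at j=0)
  i=1: ✗ (fails at j=1)
  i=2: ✗ (fails at j=3)
  i=3: ✗ (fails at j=3)
  i=4: ✗ (fails at j=4)
  i=5: ✗ (fails at j=5)
  i=6: ✗ (fails at j=6)
  i=7: ✗ (fails at j=7)
  i=8: ✗ (fails at j=8)
  i=9: ✗ (fails at j=9)
Positions where it holds: {} → 0.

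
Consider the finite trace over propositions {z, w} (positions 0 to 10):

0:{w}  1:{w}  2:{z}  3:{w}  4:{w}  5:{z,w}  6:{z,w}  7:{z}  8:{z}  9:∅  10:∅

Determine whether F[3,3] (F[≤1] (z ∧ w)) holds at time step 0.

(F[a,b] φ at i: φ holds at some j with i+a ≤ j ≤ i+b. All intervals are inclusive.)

False

Check F[≤1] (z ∧ w) at each j in [3,3]:
  j=3: fails (none in [3,4])
No position in the window satisfies it → formula fails.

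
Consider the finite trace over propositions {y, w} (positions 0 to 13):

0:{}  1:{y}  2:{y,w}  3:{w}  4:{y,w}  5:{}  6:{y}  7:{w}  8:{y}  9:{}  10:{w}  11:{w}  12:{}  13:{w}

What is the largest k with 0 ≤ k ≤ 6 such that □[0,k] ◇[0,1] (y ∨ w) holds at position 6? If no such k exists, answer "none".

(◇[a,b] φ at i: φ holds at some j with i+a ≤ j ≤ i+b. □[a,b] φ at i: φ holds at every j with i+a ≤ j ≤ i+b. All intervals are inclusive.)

6

◇[0,1] (y ∨ w) must hold from j=6 onward; find where it first fails.
  j=6: holds
  j=7: holds
  j=8: holds
  j=9: holds
  j=10: holds
  j=11: holds
  j=12: holds
Holds through j=12; largest k = 6.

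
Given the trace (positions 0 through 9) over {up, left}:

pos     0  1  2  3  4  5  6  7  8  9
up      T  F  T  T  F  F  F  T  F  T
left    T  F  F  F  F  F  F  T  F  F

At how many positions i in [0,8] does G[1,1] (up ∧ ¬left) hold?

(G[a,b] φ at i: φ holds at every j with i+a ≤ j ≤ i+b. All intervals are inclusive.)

3

Evaluate at each i in [0,8]:
  i=0: ✗ (fails at j=1)
  i=1: ✓ (all of [2,2])
  i=2: ✓ (all of [3,3])
  i=3: ✗ (fails at j=4)
  i=4: ✗ (fails at j=5)
  i=5: ✗ (fails at j=6)
  i=6: ✗ (fails at j=7)
  i=7: ✗ (fails at j=8)
  i=8: ✓ (all of [9,9])
Positions where it holds: {1, 2, 8} → 3.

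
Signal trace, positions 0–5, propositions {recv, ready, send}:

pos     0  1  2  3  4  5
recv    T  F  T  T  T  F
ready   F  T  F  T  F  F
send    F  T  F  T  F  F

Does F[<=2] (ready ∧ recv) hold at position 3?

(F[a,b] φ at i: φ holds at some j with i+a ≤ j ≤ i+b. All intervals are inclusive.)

Check (ready ∧ recv) at each j in [3,5]:
  j=3: true
  j=4: false
  j=5: false
Found at j=3 → formula holds.

Yes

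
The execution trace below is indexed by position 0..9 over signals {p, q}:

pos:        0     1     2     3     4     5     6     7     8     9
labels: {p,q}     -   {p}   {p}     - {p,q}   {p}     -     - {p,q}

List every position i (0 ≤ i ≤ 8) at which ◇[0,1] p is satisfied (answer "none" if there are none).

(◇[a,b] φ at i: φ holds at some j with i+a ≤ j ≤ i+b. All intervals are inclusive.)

0, 1, 2, 3, 4, 5, 6, 8

Evaluate at each i in [0,8]:
  i=0: ✓ (witness j=0)
  i=1: ✓ (witness j=2)
  i=2: ✓ (witness j=2)
  i=3: ✓ (witness j=3)
  i=4: ✓ (witness j=5)
  i=5: ✓ (witness j=5)
  i=6: ✓ (witness j=6)
  i=7: ✗ (none in [7,8])
  i=8: ✓ (witness j=9)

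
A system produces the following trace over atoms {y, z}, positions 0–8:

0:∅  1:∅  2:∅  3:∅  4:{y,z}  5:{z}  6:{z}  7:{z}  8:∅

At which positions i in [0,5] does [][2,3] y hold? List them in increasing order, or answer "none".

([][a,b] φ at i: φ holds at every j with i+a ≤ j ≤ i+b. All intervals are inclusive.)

none

Evaluate at each i in [0,5]:
  i=0: ✗ (fails at j=2)
  i=1: ✗ (fails at j=3)
  i=2: ✗ (fails at j=5)
  i=3: ✗ (fails at j=5)
  i=4: ✗ (fails at j=6)
  i=5: ✗ (fails at j=7)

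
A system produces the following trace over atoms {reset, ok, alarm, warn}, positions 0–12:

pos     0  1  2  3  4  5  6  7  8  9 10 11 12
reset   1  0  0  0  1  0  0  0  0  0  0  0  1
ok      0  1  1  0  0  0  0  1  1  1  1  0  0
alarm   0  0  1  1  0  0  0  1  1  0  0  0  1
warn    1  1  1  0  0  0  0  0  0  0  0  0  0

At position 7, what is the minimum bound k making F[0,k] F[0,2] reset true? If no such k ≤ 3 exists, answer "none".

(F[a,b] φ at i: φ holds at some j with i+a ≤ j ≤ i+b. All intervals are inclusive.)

Scan j = 7,8,… for F[0,2] reset:
  j=7: fails
  j=8: fails
  j=9: fails
  j=10: holds
First hit at j=10, so smallest k = 10-7 = 3.

3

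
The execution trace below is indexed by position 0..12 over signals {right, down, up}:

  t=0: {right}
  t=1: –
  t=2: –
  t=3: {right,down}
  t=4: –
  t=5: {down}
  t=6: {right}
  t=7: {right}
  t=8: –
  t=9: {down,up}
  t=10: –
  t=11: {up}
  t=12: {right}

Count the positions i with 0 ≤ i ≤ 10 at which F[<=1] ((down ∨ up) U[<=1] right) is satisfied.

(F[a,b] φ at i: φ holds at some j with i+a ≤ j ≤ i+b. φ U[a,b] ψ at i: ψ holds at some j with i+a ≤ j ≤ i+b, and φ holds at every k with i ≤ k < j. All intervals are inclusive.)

8

Evaluate at each i in [0,10]:
  i=0: ✓ (witness j=0)
  i=1: ✗ (none in [1,2])
  i=2: ✓ (witness j=3)
  i=3: ✓ (witness j=3)
  i=4: ✓ (witness j=5)
  i=5: ✓ (witness j=5)
  i=6: ✓ (witness j=6)
  i=7: ✓ (witness j=7)
  i=8: ✗ (none in [8,9])
  i=9: ✗ (none in [9,10])
  i=10: ✓ (witness j=11)
Positions where it holds: {0, 2, 3, 4, 5, 6, 7, 10} → 8.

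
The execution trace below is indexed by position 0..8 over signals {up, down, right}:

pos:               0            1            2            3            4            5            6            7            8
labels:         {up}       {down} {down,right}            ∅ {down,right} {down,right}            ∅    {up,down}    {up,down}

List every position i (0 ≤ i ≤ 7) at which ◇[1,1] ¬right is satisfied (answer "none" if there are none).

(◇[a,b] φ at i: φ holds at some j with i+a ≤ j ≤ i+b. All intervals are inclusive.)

Evaluate at each i in [0,7]:
  i=0: ✓ (witness j=1)
  i=1: ✗ (none in [2,2])
  i=2: ✓ (witness j=3)
  i=3: ✗ (none in [4,4])
  i=4: ✗ (none in [5,5])
  i=5: ✓ (witness j=6)
  i=6: ✓ (witness j=7)
  i=7: ✓ (witness j=8)

0, 2, 5, 6, 7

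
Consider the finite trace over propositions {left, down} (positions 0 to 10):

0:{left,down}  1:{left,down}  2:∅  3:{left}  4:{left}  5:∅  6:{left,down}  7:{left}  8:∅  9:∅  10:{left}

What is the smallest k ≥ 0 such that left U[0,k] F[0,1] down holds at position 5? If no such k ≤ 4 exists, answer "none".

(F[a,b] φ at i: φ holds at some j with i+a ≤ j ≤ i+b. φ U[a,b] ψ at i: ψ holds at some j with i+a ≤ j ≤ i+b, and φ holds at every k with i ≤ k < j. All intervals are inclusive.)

0

Need earliest j ≥ 5 with F[0,1] down, and left at every k in [5,j-1].
  j=5: rhs holds (empty prefix). k = 0.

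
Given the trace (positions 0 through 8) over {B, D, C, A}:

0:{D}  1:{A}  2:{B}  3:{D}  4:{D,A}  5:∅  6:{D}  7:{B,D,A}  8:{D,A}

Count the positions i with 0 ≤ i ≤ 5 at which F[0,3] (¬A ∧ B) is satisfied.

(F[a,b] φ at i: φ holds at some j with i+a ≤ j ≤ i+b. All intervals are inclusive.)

3

Evaluate at each i in [0,5]:
  i=0: ✓ (witness j=2)
  i=1: ✓ (witness j=2)
  i=2: ✓ (witness j=2)
  i=3: ✗ (none in [3,6])
  i=4: ✗ (none in [4,7])
  i=5: ✗ (none in [5,8])
Positions where it holds: {0, 1, 2} → 3.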